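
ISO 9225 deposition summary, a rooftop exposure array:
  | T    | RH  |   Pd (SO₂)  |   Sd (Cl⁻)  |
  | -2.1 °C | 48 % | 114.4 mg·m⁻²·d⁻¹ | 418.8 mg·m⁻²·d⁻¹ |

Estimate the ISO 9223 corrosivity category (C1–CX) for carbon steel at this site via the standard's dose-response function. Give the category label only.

carbon steel: temperature factor f = +0.150·(-12.1) = -1.8150
  Pd branch = 1.77·Pd^0.52·e^(0.02·RH+f) = 8.852 μm/a
  Sd branch = 0.102·Sd^0.62·e^(0.033·RH+0.04·T) = 19.31 μm/a
  r_corr = 8.852 + 19.31 = 28.16 μm/a
ISO 9223 Table 2 (carbon steel): 25 < 28.2 ≤ 50 μm/a ⇒ C3

C3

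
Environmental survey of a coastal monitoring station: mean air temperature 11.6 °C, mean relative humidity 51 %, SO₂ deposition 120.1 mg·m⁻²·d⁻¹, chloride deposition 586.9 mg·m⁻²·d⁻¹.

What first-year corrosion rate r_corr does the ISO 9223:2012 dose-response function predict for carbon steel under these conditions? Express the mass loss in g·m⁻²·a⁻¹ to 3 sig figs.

r_corr = 783 g·m⁻²·a⁻¹

carbon steel: T>10 °C ⇒ hinge -0.054·(11.6−10) = -0.0864
  sulphur-dioxide contribution → 54.3 μm/a
  chloride contribution → 45.45 μm/a
  ⇒ r_corr(carbon steel) = 99.75 μm/a
Convert to mass loss: 99.75 μm/a × 7.85 g/cm³ = 783 g·m⁻²·a⁻¹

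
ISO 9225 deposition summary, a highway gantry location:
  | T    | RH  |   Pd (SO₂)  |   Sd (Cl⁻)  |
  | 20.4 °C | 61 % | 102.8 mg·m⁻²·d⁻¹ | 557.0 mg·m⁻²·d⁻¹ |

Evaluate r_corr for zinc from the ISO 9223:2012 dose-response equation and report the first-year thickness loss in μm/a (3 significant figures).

zinc: f(T) = -0.071·(T−10) [T>10 °C] = -0.7384
  SO₂ term: 0.0129·102.8^0.44·exp(0.046·61-0.7384) = 0.7831
  Cl⁻ term: 0.0175·557.0^0.57·exp(0.008·61+0.085·20.4) = 5.932
  sum: 0.7831 + 5.932 → r_corr = 6.715 μm/a

r_corr = 6.71 μm/a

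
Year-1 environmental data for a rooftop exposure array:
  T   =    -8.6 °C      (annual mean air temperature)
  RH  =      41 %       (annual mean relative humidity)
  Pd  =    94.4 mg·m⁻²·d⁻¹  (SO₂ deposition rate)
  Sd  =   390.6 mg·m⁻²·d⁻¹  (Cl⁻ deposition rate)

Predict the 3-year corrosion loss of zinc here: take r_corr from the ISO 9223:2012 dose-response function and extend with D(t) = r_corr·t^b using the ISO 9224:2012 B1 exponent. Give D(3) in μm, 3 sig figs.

D(3) = 1.62 μm

zinc: f(T) = +0.038·(T−10) [T≤10 °C] = -0.7068
  SO₂ term: 0.0129·94.4^0.44·exp(0.046·41-0.7068) = 0.3102
  Sd branch = 0.0175·Sd^0.57·e^(0.008·RH+0.085·T) = 0.351 μm/a
  sum: 0.3102 + 0.351 → r_corr = 0.6612 μm/a
Power-law: D(3) = r_corr · 3^0.813
  D(3) = 0.6612 × 3^0.813 = 0.6612 × 2.443 = 1.615 μm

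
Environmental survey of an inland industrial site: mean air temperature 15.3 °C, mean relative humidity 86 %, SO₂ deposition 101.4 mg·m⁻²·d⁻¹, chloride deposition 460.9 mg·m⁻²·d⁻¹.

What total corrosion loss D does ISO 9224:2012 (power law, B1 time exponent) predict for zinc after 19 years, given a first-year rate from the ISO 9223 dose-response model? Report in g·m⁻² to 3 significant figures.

zinc: T>10 °C ⇒ hinge -0.071·(15.3−10) = -0.3763
  Pd branch = 0.0129·Pd^0.44·e^(0.046·RH+f) = 3.531 μm/a
  Cl⁻ term: 0.0175·460.9^0.57·exp(0.008·86+0.085·15.3) = 4.216
  r_corr = 3.531 + 4.216 = 7.747 μm/a
Long-term exponent b (ISO 9224 Table 2, B1) = 0.813
  D(19) = 7.747 × 19^0.813 = 7.747 × 10.96 = 84.87 μm
  Mass loss = 84.87 μm × 7.14 g/cm³ = 606 g·m⁻²

D(19) = 606 g·m⁻²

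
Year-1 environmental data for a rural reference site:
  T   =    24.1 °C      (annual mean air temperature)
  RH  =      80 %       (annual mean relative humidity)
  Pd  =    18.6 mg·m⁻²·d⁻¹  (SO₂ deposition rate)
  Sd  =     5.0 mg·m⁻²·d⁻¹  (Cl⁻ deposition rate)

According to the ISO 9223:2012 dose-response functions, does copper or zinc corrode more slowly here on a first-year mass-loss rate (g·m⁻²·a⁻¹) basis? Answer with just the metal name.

copper: temperature factor f = -0.080·(14.1) = -1.1280
  sulphur-dioxide contribution → 0.4115 μm/a
  chloride contribution → 0.9185 μm/a
  ⇒ r_corr(copper) = 1.33 μm/a
  mass loss = 1.33 μm/a × 8.96 g/cm³ = 11.92 g·m⁻²·a⁻¹
zinc: T>10 °C ⇒ hinge -0.071·(24.1−10) = -1.0011
  sulphur-dioxide contribution → 0.6802 μm/a
  chloride contribution → 0.6442 μm/a
  ⇒ r_corr(zinc) = 1.324 μm/a
  mass loss = 1.324 μm/a × 7.14 g/cm³ = 9.456 g·m⁻²·a⁻¹
Ordering by g·m⁻²·a⁻¹: copper (11.9) > zinc (9.46)

zinc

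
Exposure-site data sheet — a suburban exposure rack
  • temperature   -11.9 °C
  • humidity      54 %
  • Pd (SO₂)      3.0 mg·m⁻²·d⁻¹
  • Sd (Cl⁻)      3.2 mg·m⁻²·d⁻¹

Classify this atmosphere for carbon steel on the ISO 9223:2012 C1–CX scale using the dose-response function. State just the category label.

C1

carbon steel: f(T) = +0.150·(T−10) [T≤10 °C] = -3.2850
  Pd branch = 1.77·Pd^0.52·e^(0.02·RH+f) = 0.3455 μm/a
  Sd branch = 0.102·Sd^0.62·e^(0.033·RH+0.04·T) = 0.7744 μm/a
  r_corr = 0.3455 + 0.7744 = 1.12 μm/a
ISO 9223 Table 2 (carbon steel): 0 < 1.12 ≤ 1.3 μm/a ⇒ C1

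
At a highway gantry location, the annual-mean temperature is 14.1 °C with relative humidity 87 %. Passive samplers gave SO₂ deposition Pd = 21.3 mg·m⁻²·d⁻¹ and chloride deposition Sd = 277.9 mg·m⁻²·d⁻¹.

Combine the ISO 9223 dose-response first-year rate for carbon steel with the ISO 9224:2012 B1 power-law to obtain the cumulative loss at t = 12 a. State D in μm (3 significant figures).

carbon steel: temperature factor f = -0.054·(4.1) = -0.2214
  SO₂ term: 1.77·21.3^0.52·exp(0.02·87-0.2214) = 39.65
  Sd branch = 0.102·Sd^0.62·e^(0.033·RH+0.04·T) = 103.7 μm/a
  sum: 39.65 + 103.7 → r_corr = 143.3 μm/a
Long-term exponent b (ISO 9224 Table 2, B1) = 0.523
  D(12) = 143.3 × 12^0.523 = 143.3 × 3.668 = 525.6 μm

D(12) = 526 μm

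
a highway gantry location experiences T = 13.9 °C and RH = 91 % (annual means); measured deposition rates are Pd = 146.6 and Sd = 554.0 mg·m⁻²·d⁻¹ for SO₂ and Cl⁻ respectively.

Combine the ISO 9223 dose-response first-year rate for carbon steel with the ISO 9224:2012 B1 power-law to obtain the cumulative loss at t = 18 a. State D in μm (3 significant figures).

carbon steel: T>10 °C ⇒ hinge -0.054·(13.9−10) = -0.2106
  sulphur-dioxide contribution → 118.4 μm/a
  chloride contribution → 180 μm/a
  ⇒ r_corr(carbon steel) = 298.4 μm/a
ISO 9224: D(t) = r_corr · t^b with b = 0.523 (carbon steel, B1)
  D(18) = 298.4 × 18^0.523 = 298.4 × 4.534 = 1353 μm

D(18) = 1.35e+03 μm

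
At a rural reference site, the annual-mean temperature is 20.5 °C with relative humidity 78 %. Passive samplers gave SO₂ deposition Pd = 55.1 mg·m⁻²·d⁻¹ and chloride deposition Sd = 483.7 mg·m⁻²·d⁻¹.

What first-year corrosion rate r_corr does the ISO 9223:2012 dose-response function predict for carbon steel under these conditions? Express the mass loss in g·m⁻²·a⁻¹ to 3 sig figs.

carbon steel: temperature factor f = -0.054·(10.5) = -0.5670
  SO₂ term: 1.77·55.1^0.52·exp(0.02·78-0.5670) = 38.43
  Sd branch = 0.102·Sd^0.62·e^(0.033·RH+0.04·T) = 140.3 μm/a
  sum: 38.43 + 140.3 → r_corr = 178.7 μm/a
Convert to mass loss: 178.7 μm/a × 7.85 g/cm³ = 1403 g·m⁻²·a⁻¹

r_corr = 1.40e+03 g·m⁻²·a⁻¹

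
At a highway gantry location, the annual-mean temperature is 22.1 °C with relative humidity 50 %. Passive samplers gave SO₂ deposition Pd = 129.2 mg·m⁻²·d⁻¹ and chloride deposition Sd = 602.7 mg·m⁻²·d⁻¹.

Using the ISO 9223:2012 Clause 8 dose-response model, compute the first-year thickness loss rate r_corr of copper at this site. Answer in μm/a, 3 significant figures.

r_corr = 1.17 μm/a

copper: f(T) = -0.080·(T−10) [T>10 °C] = -0.9680
  sulphur-dioxide contribution → 0.1361 μm/a
  chloride contribution → 1.031 μm/a
  ⇒ r_corr(copper) = 1.167 μm/a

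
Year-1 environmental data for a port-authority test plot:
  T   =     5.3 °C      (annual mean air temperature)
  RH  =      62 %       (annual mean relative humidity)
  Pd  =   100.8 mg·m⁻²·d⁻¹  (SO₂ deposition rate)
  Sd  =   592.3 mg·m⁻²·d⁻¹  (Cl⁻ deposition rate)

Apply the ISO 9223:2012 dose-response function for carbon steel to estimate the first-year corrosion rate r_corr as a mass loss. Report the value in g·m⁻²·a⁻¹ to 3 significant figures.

carbon steel: temperature factor f = +0.150·(-4.7) = -0.7050
  SO₂ term: 1.77·100.8^0.52·exp(0.02·62-0.7050) = 33.28
  Sd branch = 0.102·Sd^0.62·e^(0.033·RH+0.04·T) = 51.08 μm/a
  sum: 33.28 + 51.08 → r_corr = 84.35 μm/a
Convert to mass loss: 84.35 μm/a × 7.85 g/cm³ = 662.2 g·m⁻²·a⁻¹

r_corr = 662 g·m⁻²·a⁻¹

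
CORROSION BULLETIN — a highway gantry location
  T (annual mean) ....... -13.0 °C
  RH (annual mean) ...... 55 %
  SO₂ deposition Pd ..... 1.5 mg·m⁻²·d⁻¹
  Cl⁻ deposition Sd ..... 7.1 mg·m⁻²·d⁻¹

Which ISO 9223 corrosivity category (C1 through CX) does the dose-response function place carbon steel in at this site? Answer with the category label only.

C2

carbon steel: T≤10 °C ⇒ hinge +0.150·(-13.0−10) = -3.4500
  Pd branch = 1.77·Pd^0.52·e^(0.02·RH+f) = 0.2084 μm/a
  Cl⁻ term: 0.102·7.1^0.62·exp(0.033·55+0.04·-13.0) = 1.255
  sum: 0.2084 + 1.255 → r_corr = 1.464 μm/a
Category bounds: 1.3…25 μm/a bracket r_corr ⇒ C2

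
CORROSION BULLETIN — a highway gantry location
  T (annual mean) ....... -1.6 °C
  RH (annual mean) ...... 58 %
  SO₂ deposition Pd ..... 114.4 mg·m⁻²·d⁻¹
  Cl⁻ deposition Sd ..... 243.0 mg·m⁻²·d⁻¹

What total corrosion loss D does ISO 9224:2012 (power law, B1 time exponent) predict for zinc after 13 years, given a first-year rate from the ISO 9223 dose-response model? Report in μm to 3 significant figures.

zinc: temperature factor f = +0.038·(-11.6) = -0.4408
  SO₂ term: 0.0129·114.4^0.44·exp(0.046·58-0.4408) = 0.9628
  Sd branch = 0.0175·Sd^0.57·e^(0.008·RH+0.085·T) = 0.5563 μm/a
  sum: 0.9628 + 0.5563 → r_corr = 1.519 μm/a
Power-law: D(13) = r_corr · 13^0.813
  D(13) = 1.519 × 13^0.813 = 1.519 × 8.047 = 12.22 μm

D(13) = 12.2 μm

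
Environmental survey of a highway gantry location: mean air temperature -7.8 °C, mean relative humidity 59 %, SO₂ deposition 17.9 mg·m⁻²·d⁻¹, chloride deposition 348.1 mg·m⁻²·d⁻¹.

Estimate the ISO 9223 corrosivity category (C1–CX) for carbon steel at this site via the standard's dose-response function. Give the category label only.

carbon steel: temperature factor f = +0.150·(-17.8) = -2.6700
  sulphur-dioxide contribution → 1.788 μm/a
  chloride contribution → 19.7 μm/a
  ⇒ r_corr(carbon steel) = 21.49 μm/a
Category bounds: 1.3…25 μm/a bracket r_corr ⇒ C2

C2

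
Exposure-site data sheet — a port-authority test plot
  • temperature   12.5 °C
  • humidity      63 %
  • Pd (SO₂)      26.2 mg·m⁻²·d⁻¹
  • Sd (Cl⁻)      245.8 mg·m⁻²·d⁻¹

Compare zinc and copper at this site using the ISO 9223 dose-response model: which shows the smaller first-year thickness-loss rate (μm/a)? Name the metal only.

copper

zinc: f(T) = -0.071·(T−10) [T>10 °C] = -0.1775
  sulphur-dioxide contribution → 0.8244 μm/a
  chloride contribution → 1.932 μm/a
  total first-year rate 2.756 μm/a
copper: f(T) = -0.080·(T−10) [T>10 °C] = -0.2000
  sulphur-dioxide contribution → 0.4173 μm/a
  chloride contribution → 0.8075 μm/a
  total first-year rate 1.225 μm/a
Ordering by μm/a: zinc (2.76) > copper (1.22)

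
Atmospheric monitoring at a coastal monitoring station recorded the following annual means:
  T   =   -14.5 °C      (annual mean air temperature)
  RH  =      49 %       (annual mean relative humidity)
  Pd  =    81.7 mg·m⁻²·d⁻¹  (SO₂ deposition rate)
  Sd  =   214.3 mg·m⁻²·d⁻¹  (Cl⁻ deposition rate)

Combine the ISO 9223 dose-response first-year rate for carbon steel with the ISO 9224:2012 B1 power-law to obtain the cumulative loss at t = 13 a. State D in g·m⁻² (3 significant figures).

carbon steel: T≤10 °C ⇒ hinge +0.150·(-14.5−10) = -3.6750
  Pd branch = 1.77·Pd^0.52·e^(0.02·RH+f) = 1.18 μm/a
  Sd branch = 0.102·Sd^0.62·e^(0.033·RH+0.04·T) = 8.02 μm/a
  r_corr = 1.18 + 8.02 = 9.2 μm/a
Long-term exponent b (ISO 9224 Table 2, B1) = 0.523
  D(13) = 9.2 × 13^0.523 = 9.2 × 3.825 = 35.19 μm
  Mass loss = 35.19 μm × 7.85 g/cm³ = 276.2 g·m⁻²

D(13) = 276 g·m⁻²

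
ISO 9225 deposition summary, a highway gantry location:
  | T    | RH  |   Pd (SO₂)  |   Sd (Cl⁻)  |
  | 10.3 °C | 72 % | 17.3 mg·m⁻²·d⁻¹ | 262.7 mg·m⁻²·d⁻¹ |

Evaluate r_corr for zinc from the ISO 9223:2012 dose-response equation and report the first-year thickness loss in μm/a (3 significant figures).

r_corr = 3.00 μm/a

zinc: f(T) = -0.071·(T−10) [T>10 °C] = -0.0213
  SO₂ term: 0.0129·17.3^0.44·exp(0.046·72-0.0213) = 1.215
  Cl⁻ term: 0.0175·262.7^0.57·exp(0.008·72+0.085·10.3) = 1.789
  sum: 1.215 + 1.789 → r_corr = 3.003 μm/a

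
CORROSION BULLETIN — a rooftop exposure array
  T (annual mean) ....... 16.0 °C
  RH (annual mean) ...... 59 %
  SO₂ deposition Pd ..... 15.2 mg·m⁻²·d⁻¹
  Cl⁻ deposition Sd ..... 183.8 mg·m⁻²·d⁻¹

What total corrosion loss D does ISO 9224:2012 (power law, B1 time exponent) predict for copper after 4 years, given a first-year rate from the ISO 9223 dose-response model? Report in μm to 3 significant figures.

copper: f(T) = -0.080·(T−10) [T>10 °C] = -0.4800
  SO₂ term: 0.0053·15.2^0.26·exp(0.059·59-0.4800) = 0.2162
  Cl⁻ term: 0.01025·183.8^0.27·exp(0.036·59+0.049·16.0) = 0.7674
  r_corr = 0.2162 + 0.7674 = 0.9836 μm/a
Long-term exponent b (ISO 9224 Table 2, B1) = 0.667
  D(4) = 0.9836 × 4^0.667 = 0.9836 × 2.521 = 2.48 μm

D(4) = 2.48 μm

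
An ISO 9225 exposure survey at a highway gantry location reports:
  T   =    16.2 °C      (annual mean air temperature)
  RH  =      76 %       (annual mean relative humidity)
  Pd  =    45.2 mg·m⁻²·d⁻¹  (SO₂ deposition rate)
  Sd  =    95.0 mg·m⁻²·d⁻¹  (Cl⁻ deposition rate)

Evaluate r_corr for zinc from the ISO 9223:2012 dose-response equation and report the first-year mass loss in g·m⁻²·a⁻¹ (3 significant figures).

zinc: temperature factor f = -0.071·(6.2) = -0.4402
  Pd branch = 0.0129·Pd^0.44·e^(0.046·RH+f) = 1.465 μm/a
  Sd branch = 0.0175·Sd^0.57·e^(0.008·RH+0.085·T) = 1.708 μm/a
  sum: 1.465 + 1.708 → r_corr = 3.173 μm/a
Convert to mass loss: 3.173 μm/a × 7.14 g/cm³ = 22.66 g·m⁻²·a⁻¹

r_corr = 22.7 g·m⁻²·a⁻¹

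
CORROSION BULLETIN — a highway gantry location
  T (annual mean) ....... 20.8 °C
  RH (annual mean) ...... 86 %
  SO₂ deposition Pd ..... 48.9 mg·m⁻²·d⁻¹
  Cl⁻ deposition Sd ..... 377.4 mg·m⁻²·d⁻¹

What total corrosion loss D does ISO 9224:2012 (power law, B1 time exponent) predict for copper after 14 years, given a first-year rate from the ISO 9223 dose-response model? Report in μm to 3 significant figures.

copper: temperature factor f = -0.080·(10.8) = -0.8640
  SO₂ term: 0.0053·48.9^0.26·exp(0.059·86-0.8640) = 0.9815
  Cl⁻ term: 0.01025·377.4^0.27·exp(0.036·86+0.049·20.8) = 3.117
  sum: 0.9815 + 3.117 → r_corr = 4.098 μm/a
Long-term exponent b (ISO 9224 Table 2, B1) = 0.667
  D(14) = 4.098 × 14^0.667 = 4.098 × 5.814 = 23.83 μm

D(14) = 23.8 μm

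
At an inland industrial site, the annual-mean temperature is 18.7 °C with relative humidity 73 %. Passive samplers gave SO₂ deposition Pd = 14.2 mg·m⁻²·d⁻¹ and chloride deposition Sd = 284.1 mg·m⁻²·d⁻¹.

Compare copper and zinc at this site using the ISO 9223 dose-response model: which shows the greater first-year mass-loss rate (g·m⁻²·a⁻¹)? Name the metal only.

copper: f(T) = -0.080·(T−10) [T>10 °C] = -0.6960
  sulphur-dioxide contribution → 0.3909 μm/a
  chloride contribution → 1.631 μm/a
  ⇒ r_corr(copper) = 2.022 μm/a
  mass loss = 2.022 μm/a × 8.96 g/cm³ = 18.12 g·m⁻²·a⁻¹
zinc: temperature factor f = -0.071·(8.7) = -0.6177
  sulphur-dioxide contribution → 0.6422 μm/a
  chloride contribution → 3.85 μm/a
  total first-year rate 4.492 μm/a
  mass loss = 4.492 μm/a × 7.14 g/cm³ = 32.07 g·m⁻²·a⁻¹
Ordering by g·m⁻²·a⁻¹: zinc (32.1) > copper (18.1)

zinc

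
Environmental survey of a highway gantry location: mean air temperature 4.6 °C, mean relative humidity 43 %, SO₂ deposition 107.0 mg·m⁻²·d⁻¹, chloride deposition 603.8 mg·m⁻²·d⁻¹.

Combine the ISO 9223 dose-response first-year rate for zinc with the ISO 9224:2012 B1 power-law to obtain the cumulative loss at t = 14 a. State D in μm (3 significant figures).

D(14) = 17.1 μm

zinc: temperature factor f = +0.038·(-5.4) = -0.2052
  SO₂ term: 0.0129·107.0^0.44·exp(0.046·43-0.2052) = 0.5935
  Cl⁻ term: 0.0175·603.8^0.57·exp(0.008·43+0.085·4.6) = 1.404
  r_corr = 0.5935 + 1.404 = 1.997 μm/a
Long-term exponent b (ISO 9224 Table 2, B1) = 0.813
  D(14) = 1.997 × 14^0.813 = 1.997 × 8.547 = 17.07 μm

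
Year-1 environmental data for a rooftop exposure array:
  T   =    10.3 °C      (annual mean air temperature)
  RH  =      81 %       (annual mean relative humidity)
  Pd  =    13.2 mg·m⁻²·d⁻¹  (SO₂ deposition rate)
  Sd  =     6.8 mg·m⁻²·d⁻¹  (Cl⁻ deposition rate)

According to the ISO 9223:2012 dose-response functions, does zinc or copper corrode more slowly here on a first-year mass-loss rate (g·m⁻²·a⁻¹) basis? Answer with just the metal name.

zinc

zinc: T>10 °C ⇒ hinge -0.071·(10.3−10) = -0.0213
  SO₂ term: 0.0129·13.2^0.44·exp(0.046·81-0.0213) = 1.631
  Sd branch = 0.0175·Sd^0.57·e^(0.008·RH+0.085·T) = 0.2395 μm/a
  r_corr = 1.631 + 0.2395 = 1.871 μm/a
  mass loss = 1.871 μm/a × 7.14 g/cm³ = 13.36 g·m⁻²·a⁻¹
copper: T>10 °C ⇒ hinge -0.080·(10.3−10) = -0.0240
  Pd branch = 0.0053·Pd^0.26·e^(0.059·RH+f) = 1.204 μm/a
  Cl⁻ term: 0.01025·6.8^0.27·exp(0.036·81+0.049·10.3) = 0.5261
  r_corr = 1.204 + 0.5261 = 1.73 μm/a
  mass loss = 1.73 μm/a × 8.96 g/cm³ = 15.5 g·m⁻²·a⁻¹
Ordering by g·m⁻²·a⁻¹: copper (15.5) > zinc (13.4)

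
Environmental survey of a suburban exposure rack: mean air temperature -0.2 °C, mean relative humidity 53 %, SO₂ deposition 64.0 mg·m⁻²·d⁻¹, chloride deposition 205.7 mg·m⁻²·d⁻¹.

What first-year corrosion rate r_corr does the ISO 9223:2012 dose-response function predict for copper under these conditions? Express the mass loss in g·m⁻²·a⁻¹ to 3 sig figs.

r_corr = 3.47 g·m⁻²·a⁻¹

copper: f(T) = +0.126·(T−10) [T≤10 °C] = -1.2852
  SO₂ term: 0.0053·64.0^0.26·exp(0.059·53-1.2852) = 0.09857
  Cl⁻ term: 0.01025·205.7^0.27·exp(0.036·53+0.049·-0.2) = 0.2882
  sum: 0.09857 + 0.2882 → r_corr = 0.3868 μm/a
Convert to mass loss: 0.3868 μm/a × 8.96 g/cm³ = 3.465 g·m⁻²·a⁻¹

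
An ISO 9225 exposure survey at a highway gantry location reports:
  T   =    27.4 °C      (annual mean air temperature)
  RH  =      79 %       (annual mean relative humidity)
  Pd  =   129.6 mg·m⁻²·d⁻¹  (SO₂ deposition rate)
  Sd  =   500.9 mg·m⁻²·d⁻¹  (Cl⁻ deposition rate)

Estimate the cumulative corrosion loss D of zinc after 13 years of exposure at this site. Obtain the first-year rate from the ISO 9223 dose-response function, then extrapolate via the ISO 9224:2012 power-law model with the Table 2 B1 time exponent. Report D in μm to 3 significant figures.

D(13) = 104 μm

zinc: T>10 °C ⇒ hinge -0.071·(27.4−10) = -1.2354
  sulphur-dioxide contribution → 1.207 μm/a
  chloride contribution → 11.69 μm/a
  ⇒ r_corr(zinc) = 12.9 μm/a
Long-term exponent b (ISO 9224 Table 2, B1) = 0.813
  D(13) = 12.9 × 13^0.813 = 12.9 × 8.047 = 103.8 μm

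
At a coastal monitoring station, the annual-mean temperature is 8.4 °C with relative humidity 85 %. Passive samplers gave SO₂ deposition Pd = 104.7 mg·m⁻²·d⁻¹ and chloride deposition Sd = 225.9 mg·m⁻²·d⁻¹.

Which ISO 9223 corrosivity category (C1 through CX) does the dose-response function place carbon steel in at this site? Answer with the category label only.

carbon steel: temperature factor f = +0.150·(-1.6) = -0.2400
  sulphur-dioxide contribution → 85.59 μm/a
  chloride contribution → 67.94 μm/a
  ⇒ r_corr(carbon steel) = 153.5 μm/a
154 μm/a falls in (80, 200] for carbon steel → category C5

C5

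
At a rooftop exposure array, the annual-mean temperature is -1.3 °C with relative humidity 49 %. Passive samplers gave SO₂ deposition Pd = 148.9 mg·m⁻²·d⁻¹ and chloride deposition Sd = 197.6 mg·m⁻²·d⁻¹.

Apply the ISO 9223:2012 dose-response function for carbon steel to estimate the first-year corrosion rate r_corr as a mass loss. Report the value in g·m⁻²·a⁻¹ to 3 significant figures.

r_corr = 193 g·m⁻²·a⁻¹

carbon steel: T≤10 °C ⇒ hinge +0.150·(-1.3−10) = -1.6950
  SO₂ term: 1.77·148.9^0.52·exp(0.02·49-1.6950) = 11.68
  Cl⁻ term: 0.102·197.6^0.62·exp(0.033·49+0.04·-1.3) = 12.93
  sum: 11.68 + 12.93 → r_corr = 24.61 μm/a
Convert to mass loss: 24.61 μm/a × 7.85 g/cm³ = 193.2 g·m⁻²·a⁻¹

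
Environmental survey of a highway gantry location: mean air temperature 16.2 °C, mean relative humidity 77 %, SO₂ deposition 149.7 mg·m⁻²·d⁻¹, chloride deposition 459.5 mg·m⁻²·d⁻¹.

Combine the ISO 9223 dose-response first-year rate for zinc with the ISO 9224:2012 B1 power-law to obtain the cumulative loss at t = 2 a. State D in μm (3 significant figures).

zinc: temperature factor f = -0.071·(6.2) = -0.4402
  SO₂ term: 0.0129·149.7^0.44·exp(0.046·77-0.4402) = 2.599
  Sd branch = 0.0175·Sd^0.57·e^(0.008·RH+0.085·T) = 4.228 μm/a
  sum: 2.599 + 4.228 → r_corr = 6.826 μm/a
ISO 9224: D(t) = r_corr · t^b with b = 0.813 (zinc, B1)
  D(2) = 6.826 × 2^0.813 = 6.826 × 1.757 = 11.99 μm

D(2) = 12.0 μm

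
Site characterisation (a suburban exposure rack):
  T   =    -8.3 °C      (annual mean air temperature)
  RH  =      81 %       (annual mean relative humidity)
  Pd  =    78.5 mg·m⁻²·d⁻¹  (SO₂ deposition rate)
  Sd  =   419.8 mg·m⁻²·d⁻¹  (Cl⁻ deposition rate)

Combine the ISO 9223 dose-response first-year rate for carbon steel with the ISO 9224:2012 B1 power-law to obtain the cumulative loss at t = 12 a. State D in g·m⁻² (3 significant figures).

carbon steel: f(T) = +0.150·(T−10) [T≤10 °C] = -2.7450
  SO₂ term: 1.77·78.5^0.52·exp(0.02·81-2.7450) = 5.556
  Cl⁻ term: 0.102·419.8^0.62·exp(0.033·81+0.04·-8.3) = 44.83
  sum: 5.556 + 44.83 → r_corr = 50.39 μm/a
Power-law: D(12) = r_corr · 12^0.523
  D(12) = 50.39 × 12^0.523 = 50.39 × 3.668 = 184.8 μm
  Mass loss = 184.8 μm × 7.85 g/cm³ = 1451 g·m⁻²

D(12) = 1.45e+03 g·m⁻²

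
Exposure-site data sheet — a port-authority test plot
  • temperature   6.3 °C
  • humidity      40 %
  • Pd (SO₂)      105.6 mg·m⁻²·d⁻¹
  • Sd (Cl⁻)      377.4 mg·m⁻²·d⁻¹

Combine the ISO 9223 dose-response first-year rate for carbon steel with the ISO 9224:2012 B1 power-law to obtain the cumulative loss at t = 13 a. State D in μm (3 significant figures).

carbon steel: temperature factor f = +0.150·(-3.7) = -0.5550
  Pd branch = 1.77·Pd^0.52·e^(0.02·RH+f) = 25.51 μm/a
  Sd branch = 0.102·Sd^0.62·e^(0.033·RH+0.04·T) = 19.45 μm/a
  r_corr = 25.51 + 19.45 = 44.96 μm/a
ISO 9224: D(t) = r_corr · t^b with b = 0.523 (carbon steel, B1)
  D(13) = 44.96 × 13^0.523 = 44.96 × 3.825 = 172 μm

D(13) = 172 μm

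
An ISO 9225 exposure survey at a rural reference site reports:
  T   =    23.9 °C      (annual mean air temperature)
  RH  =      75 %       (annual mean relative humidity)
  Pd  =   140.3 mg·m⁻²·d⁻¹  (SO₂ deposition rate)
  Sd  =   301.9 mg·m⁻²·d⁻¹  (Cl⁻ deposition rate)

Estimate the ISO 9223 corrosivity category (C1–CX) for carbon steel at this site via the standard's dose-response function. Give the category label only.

C5

carbon steel: T>10 °C ⇒ hinge -0.054·(23.9−10) = -0.7506
  Pd branch = 1.77·Pd^0.52·e^(0.02·RH+f) = 48.97 μm/a
  Cl⁻ term: 0.102·301.9^0.62·exp(0.033·75+0.04·23.9) = 108.7
  r_corr = 48.97 + 108.7 = 157.7 μm/a
Category bounds: 80…200 μm/a bracket r_corr ⇒ C5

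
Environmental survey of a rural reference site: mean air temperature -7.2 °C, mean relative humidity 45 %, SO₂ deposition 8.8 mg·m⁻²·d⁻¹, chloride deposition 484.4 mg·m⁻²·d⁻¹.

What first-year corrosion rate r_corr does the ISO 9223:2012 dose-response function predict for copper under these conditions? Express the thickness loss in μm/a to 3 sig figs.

copper: T≤10 °C ⇒ hinge +0.126·(-7.2−10) = -2.1672
  sulphur-dioxide contribution → 0.01519 μm/a
  chloride contribution → 0.1932 μm/a
  total first-year rate 0.2084 μm/a

r_corr = 0.208 μm/a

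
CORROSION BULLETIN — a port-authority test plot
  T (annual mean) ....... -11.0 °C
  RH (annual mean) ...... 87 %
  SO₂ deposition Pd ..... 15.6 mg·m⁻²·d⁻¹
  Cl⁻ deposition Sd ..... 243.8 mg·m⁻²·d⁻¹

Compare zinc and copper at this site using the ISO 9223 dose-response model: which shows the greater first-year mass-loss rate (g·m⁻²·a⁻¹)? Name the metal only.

zinc

zinc: temperature factor f = +0.038·(-21.0) = -0.7980
  Pd branch = 0.0129·Pd^0.44·e^(0.046·RH+f) = 1.064 μm/a
  Cl⁻ term: 0.0175·243.8^0.57·exp(0.008·87+0.085·-11.0) = 0.3161
  r_corr = 1.064 + 0.3161 = 1.38 μm/a
  mass loss = 1.38 μm/a × 7.14 g/cm³ = 9.856 g·m⁻²·a⁻¹
copper: f(T) = +0.126·(T−10) [T≤10 °C] = -2.6460
  SO₂ term: 0.0053·15.6^0.26·exp(0.059·87-2.6460) = 0.1302
  Sd branch = 0.01025·Sd^0.27·e^(0.036·RH+0.049·T) = 0.6044 μm/a
  r_corr = 0.1302 + 0.6044 = 0.7346 μm/a
  mass loss = 0.7346 μm/a × 8.96 g/cm³ = 6.582 g·m⁻²·a⁻¹
Ordering by g·m⁻²·a⁻¹: zinc (9.86) > copper (6.58)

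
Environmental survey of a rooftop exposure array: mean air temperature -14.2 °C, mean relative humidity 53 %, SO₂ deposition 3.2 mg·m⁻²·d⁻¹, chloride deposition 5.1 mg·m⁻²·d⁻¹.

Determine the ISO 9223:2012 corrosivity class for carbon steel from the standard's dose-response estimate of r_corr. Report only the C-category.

C1

carbon steel: f(T) = +0.150·(T−10) [T≤10 °C] = -3.6300
  sulphur-dioxide contribution → 0.248 μm/a
  chloride contribution → 0.9124 μm/a
  total first-year rate 1.16 μm/a
ISO 9223 Table 2 (carbon steel): 0 < 1.16 ≤ 1.3 μm/a ⇒ C1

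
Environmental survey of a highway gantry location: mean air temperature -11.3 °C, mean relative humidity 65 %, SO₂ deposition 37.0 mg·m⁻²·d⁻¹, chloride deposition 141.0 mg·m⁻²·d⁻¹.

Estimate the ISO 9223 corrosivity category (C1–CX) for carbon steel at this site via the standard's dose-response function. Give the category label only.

C2

carbon steel: f(T) = +0.150·(T−10) [T≤10 °C] = -3.1950
  Pd branch = 1.77·Pd^0.52·e^(0.02·RH+f) = 1.74 μm/a
  Sd branch = 0.102·Sd^0.62·e^(0.033·RH+0.04·T) = 11.92 μm/a
  r_corr = 1.74 + 11.92 = 13.66 μm/a
Category bounds: 1.3…25 μm/a bracket r_corr ⇒ C2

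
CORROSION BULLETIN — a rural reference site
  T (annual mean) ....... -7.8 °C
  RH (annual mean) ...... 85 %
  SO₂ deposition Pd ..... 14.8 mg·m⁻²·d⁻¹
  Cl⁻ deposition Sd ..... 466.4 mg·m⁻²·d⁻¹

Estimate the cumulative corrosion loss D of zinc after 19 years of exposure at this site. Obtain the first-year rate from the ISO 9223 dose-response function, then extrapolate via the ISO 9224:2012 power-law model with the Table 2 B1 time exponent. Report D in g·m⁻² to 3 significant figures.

D(19) = 130 g·m⁻²

zinc: f(T) = +0.038·(T−10) [T≤10 °C] = -0.6764
  SO₂ term: 0.0129·14.8^0.44·exp(0.046·85-0.6764) = 1.071
  Sd branch = 0.0175·Sd^0.57·e^(0.008·RH+0.085·T) = 0.591 μm/a
  r_corr = 1.071 + 0.591 = 1.662 μm/a
Power-law: D(19) = r_corr · 19^0.813
  D(19) = 1.662 × 19^0.813 = 1.662 × 10.96 = 18.21 μm
  Mass loss = 18.21 μm × 7.14 g/cm³ = 130 g·m⁻²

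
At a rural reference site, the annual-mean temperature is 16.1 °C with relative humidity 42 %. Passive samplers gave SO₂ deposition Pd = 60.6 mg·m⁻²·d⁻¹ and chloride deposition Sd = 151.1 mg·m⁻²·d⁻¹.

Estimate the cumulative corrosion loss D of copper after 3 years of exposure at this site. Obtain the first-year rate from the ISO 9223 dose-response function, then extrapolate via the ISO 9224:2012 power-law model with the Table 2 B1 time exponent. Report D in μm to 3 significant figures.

copper: f(T) = -0.080·(T−10) [T>10 °C] = -0.4880
  Pd branch = 0.0053·Pd^0.26·e^(0.059·RH+f) = 0.1127 μm/a
  Cl⁻ term: 0.01025·151.1^0.27·exp(0.036·42+0.049·16.1) = 0.3966
  r_corr = 0.1127 + 0.3966 = 0.5093 μm/a
Power-law: D(3) = r_corr · 3^0.667
  D(3) = 0.5093 × 3^0.667 = 0.5093 × 2.081 = 1.06 μm

D(3) = 1.06 μm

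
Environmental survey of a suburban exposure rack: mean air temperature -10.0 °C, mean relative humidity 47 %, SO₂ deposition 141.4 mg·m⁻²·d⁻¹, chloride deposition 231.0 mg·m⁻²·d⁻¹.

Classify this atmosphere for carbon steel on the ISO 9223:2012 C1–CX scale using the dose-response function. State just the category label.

carbon steel: T≤10 °C ⇒ hinge +0.150·(-10.0−10) = -3.0000
  Pd branch = 1.77·Pd^0.52·e^(0.02·RH+f) = 2.962 μm/a
  Sd branch = 0.102·Sd^0.62·e^(0.033·RH+0.04·T) = 9.417 μm/a
  r_corr = 2.962 + 9.417 = 12.38 μm/a
ISO 9223 Table 2 (carbon steel): 1.3 < 12.4 ≤ 25 μm/a ⇒ C2

C2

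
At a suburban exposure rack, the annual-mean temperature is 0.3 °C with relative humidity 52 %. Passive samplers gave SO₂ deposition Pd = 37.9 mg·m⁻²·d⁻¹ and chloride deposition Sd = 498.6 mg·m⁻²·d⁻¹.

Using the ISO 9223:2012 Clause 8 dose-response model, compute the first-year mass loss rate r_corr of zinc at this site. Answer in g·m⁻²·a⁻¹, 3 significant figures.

zinc: f(T) = +0.038·(T−10) [T≤10 °C] = -0.3686
  SO₂ term: 0.0129·37.9^0.44·exp(0.046·52-0.3686) = 0.483
  Cl⁻ term: 0.0175·498.6^0.57·exp(0.008·52+0.085·0.3) = 0.9386
  r_corr = 0.483 + 0.9386 = 1.422 μm/a
Convert to mass loss: 1.422 μm/a × 7.14 g/cm³ = 10.15 g·m⁻²·a⁻¹

r_corr = 10.2 g·m⁻²·a⁻¹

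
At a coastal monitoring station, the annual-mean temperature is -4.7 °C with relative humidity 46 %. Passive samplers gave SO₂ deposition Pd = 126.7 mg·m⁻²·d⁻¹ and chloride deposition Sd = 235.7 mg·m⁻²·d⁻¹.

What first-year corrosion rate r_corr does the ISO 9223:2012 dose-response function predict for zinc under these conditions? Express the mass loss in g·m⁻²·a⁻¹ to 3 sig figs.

r_corr = 6.40 g·m⁻²·a⁻¹

zinc: temperature factor f = +0.038·(-14.7) = -0.5586
  sulphur-dioxide contribution → 0.5154 μm/a
  chloride contribution → 0.3816 μm/a
  total first-year rate 0.897 μm/a
Convert to mass loss: 0.897 μm/a × 7.14 g/cm³ = 6.405 g·m⁻²·a⁻¹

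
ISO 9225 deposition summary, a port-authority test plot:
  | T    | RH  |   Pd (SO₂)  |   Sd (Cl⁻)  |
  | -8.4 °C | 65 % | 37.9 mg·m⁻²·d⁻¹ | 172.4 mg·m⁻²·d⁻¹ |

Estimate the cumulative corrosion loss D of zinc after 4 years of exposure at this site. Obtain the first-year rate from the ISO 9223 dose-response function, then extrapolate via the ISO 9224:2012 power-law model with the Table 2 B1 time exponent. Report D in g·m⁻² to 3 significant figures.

D(4) = 19.9 g·m⁻²

zinc: T≤10 °C ⇒ hinge +0.038·(-8.4−10) = -0.6992
  SO₂ term: 0.0129·37.9^0.44·exp(0.046·65-0.6992) = 0.6311
  Cl⁻ term: 0.0175·172.4^0.57·exp(0.008·65+0.085·-8.4) = 0.2714
  r_corr = 0.6311 + 0.2714 = 0.9025 μm/a
Power-law: D(4) = r_corr · 4^0.813
  D(4) = 0.9025 × 4^0.813 = 0.9025 × 3.087 = 2.786 μm
  Mass loss = 2.786 μm × 7.14 g/cm³ = 19.89 g·m⁻²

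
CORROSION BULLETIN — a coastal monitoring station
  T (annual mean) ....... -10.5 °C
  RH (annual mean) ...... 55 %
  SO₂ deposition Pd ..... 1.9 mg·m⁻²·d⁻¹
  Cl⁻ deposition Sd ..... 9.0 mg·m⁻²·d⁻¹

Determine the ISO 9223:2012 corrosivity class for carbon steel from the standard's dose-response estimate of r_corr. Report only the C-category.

C2

carbon steel: f(T) = +0.150·(T−10) [T≤10 °C] = -3.0750
  SO₂ term: 1.77·1.9^0.52·exp(0.02·55-3.0750) = 0.3429
  Sd branch = 0.102·Sd^0.62·e^(0.033·RH+0.04·T) = 1.607 μm/a
  sum: 0.3429 + 1.607 → r_corr = 1.95 μm/a
1.95 μm/a falls in (1.3, 25] for carbon steel → category C2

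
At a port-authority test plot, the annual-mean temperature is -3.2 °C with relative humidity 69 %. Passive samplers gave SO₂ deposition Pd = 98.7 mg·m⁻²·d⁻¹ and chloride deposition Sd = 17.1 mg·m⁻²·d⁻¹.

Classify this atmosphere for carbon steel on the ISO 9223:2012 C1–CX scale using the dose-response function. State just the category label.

C2

carbon steel: f(T) = +0.150·(T−10) [T≤10 °C] = -1.9800
  sulphur-dioxide contribution → 10.58 μm/a
  chloride contribution → 5.086 μm/a
  ⇒ r_corr(carbon steel) = 15.66 μm/a
Category bounds: 1.3…25 μm/a bracket r_corr ⇒ C2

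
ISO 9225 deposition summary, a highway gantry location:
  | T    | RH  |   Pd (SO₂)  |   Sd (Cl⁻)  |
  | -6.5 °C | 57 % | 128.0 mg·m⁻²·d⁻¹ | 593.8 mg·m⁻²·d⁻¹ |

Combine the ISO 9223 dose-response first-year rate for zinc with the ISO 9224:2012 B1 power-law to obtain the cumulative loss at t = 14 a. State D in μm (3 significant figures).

zinc: temperature factor f = +0.038·(-16.5) = -0.6270
  Pd branch = 0.0129·Pd^0.44·e^(0.046·RH+f) = 0.802 μm/a
  Cl⁻ term: 0.0175·593.8^0.57·exp(0.008·57+0.085·-6.5) = 0.6055
  sum: 0.802 + 0.6055 → r_corr = 1.407 μm/a
Long-term exponent b (ISO 9224 Table 2, B1) = 0.813
  D(14) = 1.407 × 14^0.813 = 1.407 × 8.547 = 12.03 μm

D(14) = 12.0 μm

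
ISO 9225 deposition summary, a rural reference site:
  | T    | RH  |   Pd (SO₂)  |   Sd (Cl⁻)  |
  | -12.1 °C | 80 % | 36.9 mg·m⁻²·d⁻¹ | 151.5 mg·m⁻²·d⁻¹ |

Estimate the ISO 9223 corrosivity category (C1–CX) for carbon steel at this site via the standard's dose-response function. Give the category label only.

carbon steel: f(T) = +0.150·(T−10) [T≤10 °C] = -3.3150
  Pd branch = 1.77·Pd^0.52·e^(0.02·RH+f) = 2.08 μm/a
  Sd branch = 0.102·Sd^0.62·e^(0.033·RH+0.04·T) = 19.81 μm/a
  r_corr = 2.08 + 19.81 = 21.89 μm/a
ISO 9223 Table 2 (carbon steel): 1.3 < 21.9 ≤ 25 μm/a ⇒ C2

C2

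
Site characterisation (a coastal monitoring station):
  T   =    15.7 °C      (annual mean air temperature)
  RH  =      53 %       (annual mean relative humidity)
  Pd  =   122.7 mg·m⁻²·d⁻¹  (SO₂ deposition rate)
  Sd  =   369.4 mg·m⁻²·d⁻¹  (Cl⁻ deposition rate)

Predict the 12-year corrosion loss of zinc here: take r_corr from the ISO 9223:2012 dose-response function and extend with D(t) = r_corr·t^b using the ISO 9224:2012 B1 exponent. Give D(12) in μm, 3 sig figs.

zinc: T>10 °C ⇒ hinge -0.071·(15.7−10) = -0.4047
  SO₂ term: 0.0129·122.7^0.44·exp(0.046·53-0.4047) = 0.818
  Cl⁻ term: 0.0175·369.4^0.57·exp(0.008·53+0.085·15.7) = 2.953
  r_corr = 0.818 + 2.953 = 3.771 μm/a
ISO 9224: D(t) = r_corr · t^b with b = 0.813 (zinc, B1)
  D(12) = 3.771 × 12^0.813 = 3.771 × 7.54 = 28.43 μm

D(12) = 28.4 μm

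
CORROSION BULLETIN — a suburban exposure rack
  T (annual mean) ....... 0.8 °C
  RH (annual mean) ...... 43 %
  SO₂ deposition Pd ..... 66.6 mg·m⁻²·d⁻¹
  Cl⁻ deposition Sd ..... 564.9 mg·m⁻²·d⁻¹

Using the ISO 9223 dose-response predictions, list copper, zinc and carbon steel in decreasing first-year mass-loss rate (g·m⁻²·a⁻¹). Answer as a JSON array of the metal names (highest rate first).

copper: temperature factor f = +0.126·(-9.2) = -1.1592
  Pd branch = 0.0053·Pd^0.26·e^(0.059·RH+f) = 0.06263 μm/a
  Sd branch = 0.01025·Sd^0.27·e^(0.036·RH+0.049·T) = 0.2774 μm/a
  r_corr = 0.06263 + 0.2774 = 0.34 μm/a
  mass loss = 0.34 μm/a × 8.96 g/cm³ = 3.046 g·m⁻²·a⁻¹
zinc: temperature factor f = +0.038·(-9.2) = -0.3496
  Pd branch = 0.0129·Pd^0.44·e^(0.046·RH+f) = 0.417 μm/a
  Cl⁻ term: 0.0175·564.9^0.57·exp(0.008·43+0.085·0.8) = 0.9786
  r_corr = 0.417 + 0.9786 = 1.396 μm/a
  mass loss = 1.396 μm/a × 7.14 g/cm³ = 9.964 g·m⁻²·a⁻¹
carbon steel: T≤10 °C ⇒ hinge +0.150·(0.8−10) = -1.3800
  SO₂ term: 1.77·66.6^0.52·exp(0.02·43-1.3800) = 9.34
  Cl⁻ term: 0.102·564.9^0.62·exp(0.033·43+0.04·0.8) = 22.13
  r_corr = 9.34 + 22.13 = 31.47 μm/a
  mass loss = 31.47 μm/a × 7.85 g/cm³ = 247 g·m⁻²·a⁻¹
Ordering by g·m⁻²·a⁻¹: carbon steel (247) > zinc (9.96) > copper (3.05)

["carbon steel", "zinc", "copper"]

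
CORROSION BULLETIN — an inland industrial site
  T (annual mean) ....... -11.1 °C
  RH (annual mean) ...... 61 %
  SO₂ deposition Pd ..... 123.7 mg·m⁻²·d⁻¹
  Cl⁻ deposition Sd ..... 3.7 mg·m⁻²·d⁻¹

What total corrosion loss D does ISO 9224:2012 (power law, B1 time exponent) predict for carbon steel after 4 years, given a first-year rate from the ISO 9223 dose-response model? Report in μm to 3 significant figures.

carbon steel: temperature factor f = +0.150·(-21.1) = -3.1650
  SO₂ term: 1.77·123.7^0.52·exp(0.02·61-3.1650) = 3.1
  Sd branch = 0.102·Sd^0.62·e^(0.033·RH+0.04·T) = 1.102 μm/a
  sum: 3.1 + 1.102 → r_corr = 4.202 μm/a
Long-term exponent b (ISO 9224 Table 2, B1) = 0.523
  D(4) = 4.202 × 4^0.523 = 4.202 × 2.065 = 8.676 μm

D(4) = 8.68 μm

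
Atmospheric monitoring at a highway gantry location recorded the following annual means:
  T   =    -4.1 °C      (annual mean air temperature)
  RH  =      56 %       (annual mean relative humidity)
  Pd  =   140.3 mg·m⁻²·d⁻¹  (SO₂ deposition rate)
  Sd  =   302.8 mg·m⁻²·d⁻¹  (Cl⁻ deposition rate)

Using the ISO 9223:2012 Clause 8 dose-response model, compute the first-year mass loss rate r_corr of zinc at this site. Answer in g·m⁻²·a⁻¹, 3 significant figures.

zinc: T≤10 °C ⇒ hinge +0.038·(-4.1−10) = -0.5358
  SO₂ term: 0.0129·140.3^0.44·exp(0.046·56-0.5358) = 0.8737
  Cl⁻ term: 0.0175·302.8^0.57·exp(0.008·56+0.085·-4.1) = 0.5018
  r_corr = 0.8737 + 0.5018 = 1.375 μm/a
Convert to mass loss: 1.375 μm/a × 7.14 g/cm³ = 9.821 g·m⁻²·a⁻¹

r_corr = 9.82 g·m⁻²·a⁻¹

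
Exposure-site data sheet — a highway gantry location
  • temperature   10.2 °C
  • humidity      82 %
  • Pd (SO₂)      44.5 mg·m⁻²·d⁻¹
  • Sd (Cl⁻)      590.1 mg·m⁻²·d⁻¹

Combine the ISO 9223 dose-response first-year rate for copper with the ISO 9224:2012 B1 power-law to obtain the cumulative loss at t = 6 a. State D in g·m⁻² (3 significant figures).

copper: f(T) = -0.080·(T−10) [T>10 °C] = -0.0160
  Pd branch = 0.0053·Pd^0.26·e^(0.059·RH+f) = 1.766 μm/a
  Sd branch = 0.01025·Sd^0.27·e^(0.036·RH+0.049·T) = 1.811 μm/a
  r_corr = 1.766 + 1.811 = 3.577 μm/a
Long-term exponent b (ISO 9224 Table 2, B1) = 0.667
  D(6) = 3.577 × 6^0.667 = 3.577 × 3.304 = 11.82 μm
  Mass loss = 11.82 μm × 8.96 g/cm³ = 105.9 g·m⁻²

D(6) = 106 g·m⁻²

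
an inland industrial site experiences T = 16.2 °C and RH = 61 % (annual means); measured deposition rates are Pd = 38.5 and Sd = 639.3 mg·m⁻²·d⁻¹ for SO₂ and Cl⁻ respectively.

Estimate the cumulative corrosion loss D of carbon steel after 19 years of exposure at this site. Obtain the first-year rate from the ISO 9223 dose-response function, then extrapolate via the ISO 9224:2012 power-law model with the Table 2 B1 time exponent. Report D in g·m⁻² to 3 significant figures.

carbon steel: f(T) = -0.054·(T−10) [T>10 °C] = -0.3348
  SO₂ term: 1.77·38.5^0.52·exp(0.02·61-0.3348) = 28.63
  Sd branch = 0.102·Sd^0.62·e^(0.033·RH+0.04·T) = 80.13 μm/a
  sum: 28.63 + 80.13 → r_corr = 108.8 μm/a
Long-term exponent b (ISO 9224 Table 2, B1) = 0.523
  D(19) = 108.8 × 19^0.523 = 108.8 × 4.664 = 507.3 μm
  Mass loss = 507.3 μm × 7.85 g/cm³ = 3982 g·m⁻²

D(19) = 3.98e+03 g·m⁻²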